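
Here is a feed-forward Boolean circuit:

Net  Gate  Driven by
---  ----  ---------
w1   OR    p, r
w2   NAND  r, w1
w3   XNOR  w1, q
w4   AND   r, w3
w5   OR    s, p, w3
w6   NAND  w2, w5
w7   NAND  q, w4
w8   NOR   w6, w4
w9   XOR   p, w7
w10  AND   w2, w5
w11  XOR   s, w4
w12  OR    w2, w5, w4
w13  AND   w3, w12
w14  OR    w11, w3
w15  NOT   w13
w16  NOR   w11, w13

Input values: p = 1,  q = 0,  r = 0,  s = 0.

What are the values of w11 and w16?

w11 = 0, w16 = 1

w1 = p OR r = 1 OR 0 = 1
w2 = r NAND w1 = 0 NAND 1 = 1
w3 = w1 XNOR q = 1 XNOR 0 = 0
w4 = r AND w3 = 0 AND 0 = 0
w5 = s OR p OR w3 = 0 OR 1 OR 0 = 1
w11 = s XOR w4 = 0 XOR 0 = 0
w12 = w2 OR w5 OR w4 = 1 OR 1 OR 0 = 1
w13 = w3 AND w12 = 0 AND 1 = 0
w16 = w11 NOR w13 = 0 NOR 0 = 1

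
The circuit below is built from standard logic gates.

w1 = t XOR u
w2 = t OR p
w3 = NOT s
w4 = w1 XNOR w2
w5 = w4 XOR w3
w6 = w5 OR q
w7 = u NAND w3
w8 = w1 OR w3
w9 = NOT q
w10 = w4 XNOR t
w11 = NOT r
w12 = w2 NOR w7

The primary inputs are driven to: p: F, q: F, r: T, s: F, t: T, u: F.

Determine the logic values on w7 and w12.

w7 = T  w12 = F

w2 = t OR p = T OR F = T
w3 = NOT s = NOT F = T
w7 = u NAND w3 = F NAND T = T
w12 = w2 NOR w7 = T NOR T = F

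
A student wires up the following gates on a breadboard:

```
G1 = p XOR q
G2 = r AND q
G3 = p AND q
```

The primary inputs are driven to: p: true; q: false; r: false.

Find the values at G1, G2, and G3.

G1 = p XOR q = true XOR false = true
G2 = r AND q = false AND false = false
G3 = p AND q = true AND false = false

G1 = true  G2 = false  G3 = false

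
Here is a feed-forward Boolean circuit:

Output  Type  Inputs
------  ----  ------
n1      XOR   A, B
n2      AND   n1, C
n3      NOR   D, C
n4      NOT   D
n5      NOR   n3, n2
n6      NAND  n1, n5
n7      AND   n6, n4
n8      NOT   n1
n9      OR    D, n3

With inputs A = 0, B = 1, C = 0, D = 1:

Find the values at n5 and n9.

n5 = 1, n9 = 1

n1 = A XOR B = 0 XOR 1 = 1
n2 = n1 AND C = 1 AND 0 = 0
n3 = D NOR C = 1 NOR 0 = 0
n5 = n3 NOR n2 = 0 NOR 0 = 1
n9 = D OR n3 = 1 OR 0 = 1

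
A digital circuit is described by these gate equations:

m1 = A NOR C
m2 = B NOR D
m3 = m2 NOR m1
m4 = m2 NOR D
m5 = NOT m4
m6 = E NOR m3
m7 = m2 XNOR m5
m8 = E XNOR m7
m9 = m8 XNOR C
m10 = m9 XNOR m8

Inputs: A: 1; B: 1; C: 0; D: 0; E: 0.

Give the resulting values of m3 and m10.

m3 = 1; m10 = 0

m1 = A NOR C = 1 NOR 0 = 0
m2 = B NOR D = 1 NOR 0 = 0
m3 = m2 NOR m1 = 0 NOR 0 = 1
m4 = m2 NOR D = 0 NOR 0 = 1
m5 = NOT m4 = NOT 1 = 0
m7 = m2 XNOR m5 = 0 XNOR 0 = 1
m8 = E XNOR m7 = 0 XNOR 1 = 0
m9 = m8 XNOR C = 0 XNOR 0 = 1
m10 = m9 XNOR m8 = 1 XNOR 0 = 0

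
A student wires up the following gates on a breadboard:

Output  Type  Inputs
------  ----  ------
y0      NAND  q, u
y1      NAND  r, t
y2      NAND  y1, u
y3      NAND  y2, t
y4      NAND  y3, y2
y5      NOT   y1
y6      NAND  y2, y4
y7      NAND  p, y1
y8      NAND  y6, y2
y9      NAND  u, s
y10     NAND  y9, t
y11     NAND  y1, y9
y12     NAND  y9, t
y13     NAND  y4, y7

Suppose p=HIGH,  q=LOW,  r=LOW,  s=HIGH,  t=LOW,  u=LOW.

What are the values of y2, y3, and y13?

y2 = HIGH, y3 = HIGH, y13 = HIGH

y1 = r NAND t = LOW NAND LOW = HIGH
y2 = y1 NAND u = HIGH NAND LOW = HIGH
y3 = y2 NAND t = HIGH NAND LOW = HIGH
y4 = y3 NAND y2 = HIGH NAND HIGH = LOW
y7 = p NAND y1 = HIGH NAND HIGH = LOW
y13 = y4 NAND y7 = LOW NAND LOW = HIGH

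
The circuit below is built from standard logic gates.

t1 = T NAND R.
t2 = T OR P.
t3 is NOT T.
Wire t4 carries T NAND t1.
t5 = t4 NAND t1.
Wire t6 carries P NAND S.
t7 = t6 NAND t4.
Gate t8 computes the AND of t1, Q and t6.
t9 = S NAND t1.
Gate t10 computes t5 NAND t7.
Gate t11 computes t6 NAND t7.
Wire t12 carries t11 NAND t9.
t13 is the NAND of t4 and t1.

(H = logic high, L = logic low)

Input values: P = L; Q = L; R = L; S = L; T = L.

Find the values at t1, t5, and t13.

t1 = H, t5 = L, t13 = L

t1 = T NAND R = L NAND L = H
t4 = T NAND t1 = L NAND H = H
t5 = t4 NAND t1 = H NAND H = L
t13 = t4 NAND t1 = H NAND H = L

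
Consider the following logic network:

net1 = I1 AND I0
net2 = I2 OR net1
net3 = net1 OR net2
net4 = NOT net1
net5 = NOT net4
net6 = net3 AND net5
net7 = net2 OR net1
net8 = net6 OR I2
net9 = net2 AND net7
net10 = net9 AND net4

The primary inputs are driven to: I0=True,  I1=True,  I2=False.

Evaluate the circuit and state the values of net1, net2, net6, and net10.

net1 = I1 AND I0 = True AND True = True
net2 = I2 OR net1 = False OR True = True
net3 = net1 OR net2 = True OR True = True
net4 = NOT net1 = NOT True = False
net5 = NOT net4 = NOT False = True
net6 = net3 AND net5 = True AND True = True
net7 = net2 OR net1 = True OR True = True
net9 = net2 AND net7 = True AND True = True
net10 = net9 AND net4 = True AND False = False

net1 = True  net2 = True  net6 = True  net10 = False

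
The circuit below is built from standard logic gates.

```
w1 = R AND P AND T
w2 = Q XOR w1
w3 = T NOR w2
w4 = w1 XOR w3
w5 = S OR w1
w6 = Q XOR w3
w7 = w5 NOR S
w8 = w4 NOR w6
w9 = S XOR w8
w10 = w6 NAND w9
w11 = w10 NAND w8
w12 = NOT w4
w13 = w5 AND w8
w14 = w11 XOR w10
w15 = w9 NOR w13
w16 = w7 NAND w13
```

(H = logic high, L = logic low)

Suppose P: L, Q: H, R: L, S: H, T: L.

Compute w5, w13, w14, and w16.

w5 = H, w13 = L, w14 = H, w16 = H

w1 = R AND P AND T = L AND L AND L = L
w2 = Q XOR w1 = H XOR L = H
w3 = T NOR w2 = L NOR H = L
w4 = w1 XOR w3 = L XOR L = L
w5 = S OR w1 = H OR L = H
w6 = Q XOR w3 = H XOR L = H
w7 = w5 NOR S = H NOR H = L
w8 = w4 NOR w6 = L NOR H = L
w9 = S XOR w8 = H XOR L = H
w10 = w6 NAND w9 = H NAND H = L
w11 = w10 NAND w8 = L NAND L = H
w13 = w5 AND w8 = H AND L = L
w14 = w11 XOR w10 = H XOR L = H
w16 = w7 NAND w13 = L NAND L = H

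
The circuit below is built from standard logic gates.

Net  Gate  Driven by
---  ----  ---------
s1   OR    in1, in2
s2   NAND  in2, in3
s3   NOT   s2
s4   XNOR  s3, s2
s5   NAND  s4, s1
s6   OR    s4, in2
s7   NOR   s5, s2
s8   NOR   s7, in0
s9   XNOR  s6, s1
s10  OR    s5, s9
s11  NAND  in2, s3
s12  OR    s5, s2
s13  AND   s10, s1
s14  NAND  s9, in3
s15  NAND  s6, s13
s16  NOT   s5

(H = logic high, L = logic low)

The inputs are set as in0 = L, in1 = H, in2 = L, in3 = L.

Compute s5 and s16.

s5 = H, s16 = L

s1 = in1 OR in2 = H OR L = H
s2 = in2 NAND in3 = L NAND L = H
s3 = NOT s2 = NOT H = L
s4 = s3 XNOR s2 = L XNOR H = L
s5 = s4 NAND s1 = L NAND H = H
s16 = NOT s5 = NOT H = L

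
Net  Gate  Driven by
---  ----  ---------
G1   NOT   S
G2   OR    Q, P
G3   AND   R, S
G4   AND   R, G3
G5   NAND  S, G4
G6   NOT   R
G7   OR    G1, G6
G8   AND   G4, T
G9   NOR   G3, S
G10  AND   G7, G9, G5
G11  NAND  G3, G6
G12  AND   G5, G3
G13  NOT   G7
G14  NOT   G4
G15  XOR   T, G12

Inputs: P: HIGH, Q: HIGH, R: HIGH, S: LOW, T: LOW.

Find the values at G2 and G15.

G2 = HIGH, G15 = LOW

G2 = Q OR P = HIGH OR HIGH = HIGH
G3 = R AND S = HIGH AND LOW = LOW
G4 = R AND G3 = HIGH AND LOW = LOW
G5 = S NAND G4 = LOW NAND LOW = HIGH
G12 = G5 AND G3 = HIGH AND LOW = LOW
G15 = T XOR G12 = LOW XOR LOW = LOW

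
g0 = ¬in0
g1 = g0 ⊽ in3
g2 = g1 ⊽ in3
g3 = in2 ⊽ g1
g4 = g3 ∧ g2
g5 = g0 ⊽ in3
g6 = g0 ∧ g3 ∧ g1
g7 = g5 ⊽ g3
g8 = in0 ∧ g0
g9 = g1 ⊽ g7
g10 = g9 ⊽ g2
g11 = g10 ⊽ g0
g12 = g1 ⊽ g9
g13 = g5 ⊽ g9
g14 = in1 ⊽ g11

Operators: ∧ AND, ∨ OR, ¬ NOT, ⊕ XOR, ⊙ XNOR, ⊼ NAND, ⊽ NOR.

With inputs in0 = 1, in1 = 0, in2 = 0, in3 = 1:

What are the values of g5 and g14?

g0 = NOT in0 = NOT 1 = 0
g1 = g0 NOR in3 = 0 NOR 1 = 0
g2 = g1 NOR in3 = 0 NOR 1 = 0
g3 = in2 NOR g1 = 0 NOR 0 = 1
g5 = g0 NOR in3 = 0 NOR 1 = 0
g7 = g5 NOR g3 = 0 NOR 1 = 0
g9 = g1 NOR g7 = 0 NOR 0 = 1
g10 = g9 NOR g2 = 1 NOR 0 = 0
g11 = g10 NOR g0 = 0 NOR 0 = 1
g14 = in1 NOR g11 = 0 NOR 1 = 0

g5 = 0, g14 = 0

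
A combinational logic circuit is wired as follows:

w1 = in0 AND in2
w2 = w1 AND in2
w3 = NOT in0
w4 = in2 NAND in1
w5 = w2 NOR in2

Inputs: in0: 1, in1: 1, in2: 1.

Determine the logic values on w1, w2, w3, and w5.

w1 = in0 AND in2 = 1 AND 1 = 1
w2 = w1 AND in2 = 1 AND 1 = 1
w3 = NOT in0 = NOT 1 = 0
w5 = w2 NOR in2 = 1 NOR 1 = 0

w1 = 1; w2 = 1; w3 = 0; w5 = 0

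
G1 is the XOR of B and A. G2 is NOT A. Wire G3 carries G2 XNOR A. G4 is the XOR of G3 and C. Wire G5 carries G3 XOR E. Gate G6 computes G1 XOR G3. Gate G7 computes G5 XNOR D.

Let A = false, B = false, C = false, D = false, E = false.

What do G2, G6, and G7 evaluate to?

G1 = B XOR A = false XOR false = false
G2 = NOT A = NOT false = true
G3 = G2 XNOR A = true XNOR false = false
G5 = G3 XOR E = false XOR false = false
G6 = G1 XOR G3 = false XOR false = false
G7 = G5 XNOR D = false XNOR false = true

G2 = true, G6 = false, G7 = true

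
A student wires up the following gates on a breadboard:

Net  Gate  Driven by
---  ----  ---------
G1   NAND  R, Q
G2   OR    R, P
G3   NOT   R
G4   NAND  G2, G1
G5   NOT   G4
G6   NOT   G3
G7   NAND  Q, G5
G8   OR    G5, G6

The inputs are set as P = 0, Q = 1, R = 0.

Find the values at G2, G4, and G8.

G2 = 0, G4 = 1, G8 = 0

G1 = R NAND Q = 0 NAND 1 = 1
G2 = R OR P = 0 OR 0 = 0
G3 = NOT R = NOT 0 = 1
G4 = G2 NAND G1 = 0 NAND 1 = 1
G5 = NOT G4 = NOT 1 = 0
G6 = NOT G3 = NOT 1 = 0
G8 = G5 OR G6 = 0 OR 0 = 0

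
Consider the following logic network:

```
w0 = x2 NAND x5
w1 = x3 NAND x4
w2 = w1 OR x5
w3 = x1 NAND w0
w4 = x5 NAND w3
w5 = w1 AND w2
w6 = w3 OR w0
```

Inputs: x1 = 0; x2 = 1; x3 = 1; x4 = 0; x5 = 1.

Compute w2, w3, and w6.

w0 = x2 NAND x5 = 1 NAND 1 = 0
w1 = x3 NAND x4 = 1 NAND 0 = 1
w2 = w1 OR x5 = 1 OR 1 = 1
w3 = x1 NAND w0 = 0 NAND 0 = 1
w6 = w3 OR w0 = 1 OR 0 = 1

w2 = 1, w3 = 1, w6 = 1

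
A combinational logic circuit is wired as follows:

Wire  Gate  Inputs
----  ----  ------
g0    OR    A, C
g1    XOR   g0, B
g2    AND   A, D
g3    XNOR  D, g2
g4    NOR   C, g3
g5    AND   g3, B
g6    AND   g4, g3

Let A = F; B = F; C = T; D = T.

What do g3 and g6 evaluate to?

g3 = F  g6 = F

g2 = A AND D = F AND T = F
g3 = D XNOR g2 = T XNOR F = F
g4 = C NOR g3 = T NOR F = F
g6 = g4 AND g3 = F AND F = F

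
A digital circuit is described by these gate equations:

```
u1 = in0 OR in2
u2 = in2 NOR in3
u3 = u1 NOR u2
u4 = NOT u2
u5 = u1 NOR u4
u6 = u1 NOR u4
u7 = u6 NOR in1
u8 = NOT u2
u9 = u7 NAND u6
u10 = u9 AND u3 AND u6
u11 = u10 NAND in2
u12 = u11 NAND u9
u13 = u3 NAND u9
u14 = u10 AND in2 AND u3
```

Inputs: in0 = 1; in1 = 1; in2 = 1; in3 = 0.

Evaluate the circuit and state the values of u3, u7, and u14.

u1 = in0 OR in2 = 1 OR 1 = 1
u2 = in2 NOR in3 = 1 NOR 0 = 0
u3 = u1 NOR u2 = 1 NOR 0 = 0
u4 = NOT u2 = NOT 0 = 1
u6 = u1 NOR u4 = 1 NOR 1 = 0
u7 = u6 NOR in1 = 0 NOR 1 = 0
u9 = u7 NAND u6 = 0 NAND 0 = 1
u10 = u9 AND u3 AND u6 = 1 AND 0 AND 0 = 0
u14 = u10 AND in2 AND u3 = 0 AND 1 AND 0 = 0

u3 = 0, u7 = 0, u14 = 0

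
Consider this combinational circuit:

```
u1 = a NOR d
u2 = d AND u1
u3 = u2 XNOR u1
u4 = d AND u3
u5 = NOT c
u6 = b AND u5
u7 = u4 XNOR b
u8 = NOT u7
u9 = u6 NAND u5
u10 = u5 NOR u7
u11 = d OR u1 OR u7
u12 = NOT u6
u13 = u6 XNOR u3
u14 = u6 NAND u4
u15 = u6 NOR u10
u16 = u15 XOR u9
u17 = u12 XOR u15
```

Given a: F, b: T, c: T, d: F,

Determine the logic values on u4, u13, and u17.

u1 = a NOR d = F NOR F = T
u2 = d AND u1 = F AND T = F
u3 = u2 XNOR u1 = F XNOR T = F
u4 = d AND u3 = F AND F = F
u5 = NOT c = NOT T = F
u6 = b AND u5 = T AND F = F
u7 = u4 XNOR b = F XNOR T = F
u10 = u5 NOR u7 = F NOR F = T
u12 = NOT u6 = NOT F = T
u13 = u6 XNOR u3 = F XNOR F = T
u15 = u6 NOR u10 = F NOR T = F
u17 = u12 XOR u15 = T XOR F = T

u4 = F; u13 = T; u17 = T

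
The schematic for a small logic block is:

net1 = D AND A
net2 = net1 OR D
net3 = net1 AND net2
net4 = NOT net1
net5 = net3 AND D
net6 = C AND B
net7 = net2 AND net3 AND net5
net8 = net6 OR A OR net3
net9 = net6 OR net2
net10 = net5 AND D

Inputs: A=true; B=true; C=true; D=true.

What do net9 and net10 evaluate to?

net9 = true; net10 = true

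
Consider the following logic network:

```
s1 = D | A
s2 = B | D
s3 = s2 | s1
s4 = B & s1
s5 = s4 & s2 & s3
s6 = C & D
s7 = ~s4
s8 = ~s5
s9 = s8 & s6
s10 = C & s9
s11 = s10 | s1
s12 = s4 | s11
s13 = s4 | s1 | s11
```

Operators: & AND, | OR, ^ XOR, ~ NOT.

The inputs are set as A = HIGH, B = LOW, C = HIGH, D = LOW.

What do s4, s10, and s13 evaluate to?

s1 = D OR A = LOW OR HIGH = HIGH
s2 = B OR D = LOW OR LOW = LOW
s3 = s2 OR s1 = LOW OR HIGH = HIGH
s4 = B AND s1 = LOW AND HIGH = LOW
s5 = s4 AND s2 AND s3 = LOW AND LOW AND HIGH = LOW
s6 = C AND D = HIGH AND LOW = LOW
s8 = NOT s5 = NOT LOW = HIGH
s9 = s8 AND s6 = HIGH AND LOW = LOW
s10 = C AND s9 = HIGH AND LOW = LOW
s11 = s10 OR s1 = LOW OR HIGH = HIGH
s13 = s4 OR s1 OR s11 = LOW OR HIGH OR HIGH = HIGH

s4 = LOW, s10 = LOW, s13 = HIGH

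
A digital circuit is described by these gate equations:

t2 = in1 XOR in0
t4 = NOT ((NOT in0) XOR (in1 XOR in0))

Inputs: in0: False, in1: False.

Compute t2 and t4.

t2 = False, t4 = False

t2 = False XOR False = False
t4 = NOT ((NOT False) XOR (False XOR False)) = False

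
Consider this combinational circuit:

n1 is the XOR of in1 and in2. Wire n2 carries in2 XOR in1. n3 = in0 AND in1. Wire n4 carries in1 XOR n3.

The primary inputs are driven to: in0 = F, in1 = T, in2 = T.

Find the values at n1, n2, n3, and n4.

n1 = F; n2 = F; n3 = F; n4 = T

n1 = in1 XOR in2 = T XOR T = F
n2 = in2 XOR in1 = T XOR T = F
n3 = in0 AND in1 = F AND T = F
n4 = in1 XOR n3 = T XOR F = T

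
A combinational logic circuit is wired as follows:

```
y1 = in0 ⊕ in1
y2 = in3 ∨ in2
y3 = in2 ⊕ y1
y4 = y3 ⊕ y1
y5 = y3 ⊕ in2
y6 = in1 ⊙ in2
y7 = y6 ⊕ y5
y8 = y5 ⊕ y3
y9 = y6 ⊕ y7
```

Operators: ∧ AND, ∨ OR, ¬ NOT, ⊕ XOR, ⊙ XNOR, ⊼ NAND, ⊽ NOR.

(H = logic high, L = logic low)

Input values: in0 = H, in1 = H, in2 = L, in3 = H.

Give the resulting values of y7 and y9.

y7 = L, y9 = L

y1 = in0 XOR in1 = H XOR H = L
y3 = in2 XOR y1 = L XOR L = L
y5 = y3 XOR in2 = L XOR L = L
y6 = in1 XNOR in2 = H XNOR L = L
y7 = y6 XOR y5 = L XOR L = L
y9 = y6 XOR y7 = L XOR L = L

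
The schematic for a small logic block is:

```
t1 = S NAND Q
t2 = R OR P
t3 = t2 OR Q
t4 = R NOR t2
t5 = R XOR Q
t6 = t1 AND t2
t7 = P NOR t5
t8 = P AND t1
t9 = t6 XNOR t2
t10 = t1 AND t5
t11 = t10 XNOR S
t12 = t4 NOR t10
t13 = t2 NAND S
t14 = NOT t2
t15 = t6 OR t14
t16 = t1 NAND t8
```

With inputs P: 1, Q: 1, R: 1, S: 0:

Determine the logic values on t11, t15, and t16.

t1 = S NAND Q = 0 NAND 1 = 1
t2 = R OR P = 1 OR 1 = 1
t5 = R XOR Q = 1 XOR 1 = 0
t6 = t1 AND t2 = 1 AND 1 = 1
t8 = P AND t1 = 1 AND 1 = 1
t10 = t1 AND t5 = 1 AND 0 = 0
t11 = t10 XNOR S = 0 XNOR 0 = 1
t14 = NOT t2 = NOT 1 = 0
t15 = t6 OR t14 = 1 OR 0 = 1
t16 = t1 NAND t8 = 1 NAND 1 = 0

t11 = 1  t15 = 1  t16 = 0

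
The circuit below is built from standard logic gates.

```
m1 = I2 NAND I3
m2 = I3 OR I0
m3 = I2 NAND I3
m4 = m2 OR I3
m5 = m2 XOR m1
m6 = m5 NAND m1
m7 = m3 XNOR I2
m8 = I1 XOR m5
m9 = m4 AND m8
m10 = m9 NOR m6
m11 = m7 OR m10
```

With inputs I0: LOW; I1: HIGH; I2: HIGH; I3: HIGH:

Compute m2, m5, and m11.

m2 = HIGH; m5 = HIGH; m11 = LOW

m1 = I2 NAND I3 = HIGH NAND HIGH = LOW
m2 = I3 OR I0 = HIGH OR LOW = HIGH
m3 = I2 NAND I3 = HIGH NAND HIGH = LOW
m4 = m2 OR I3 = HIGH OR HIGH = HIGH
m5 = m2 XOR m1 = HIGH XOR LOW = HIGH
m6 = m5 NAND m1 = HIGH NAND LOW = HIGH
m7 = m3 XNOR I2 = LOW XNOR HIGH = LOW
m8 = I1 XOR m5 = HIGH XOR HIGH = LOW
m9 = m4 AND m8 = HIGH AND LOW = LOW
m10 = m9 NOR m6 = LOW NOR HIGH = LOW
m11 = m7 OR m10 = LOW OR LOW = LOW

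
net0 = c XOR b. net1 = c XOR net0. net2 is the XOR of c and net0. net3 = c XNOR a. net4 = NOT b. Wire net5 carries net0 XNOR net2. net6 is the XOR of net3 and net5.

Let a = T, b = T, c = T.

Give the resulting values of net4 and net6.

net4 = F, net6 = T

net0 = c XOR b = T XOR T = F
net2 = c XOR net0 = T XOR F = T
net3 = c XNOR a = T XNOR T = T
net4 = NOT b = NOT T = F
net5 = net0 XNOR net2 = F XNOR T = F
net6 = net3 XOR net5 = T XOR F = T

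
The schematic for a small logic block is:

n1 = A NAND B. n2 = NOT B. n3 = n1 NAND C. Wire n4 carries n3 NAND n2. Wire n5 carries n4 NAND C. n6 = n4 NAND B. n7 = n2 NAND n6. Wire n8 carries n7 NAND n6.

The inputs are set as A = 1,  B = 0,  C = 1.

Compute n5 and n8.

n5 = 0, n8 = 1

n1 = A NAND B = 1 NAND 0 = 1
n2 = NOT B = NOT 0 = 1
n3 = n1 NAND C = 1 NAND 1 = 0
n4 = n3 NAND n2 = 0 NAND 1 = 1
n5 = n4 NAND C = 1 NAND 1 = 0
n6 = n4 NAND B = 1 NAND 0 = 1
n7 = n2 NAND n6 = 1 NAND 1 = 0
n8 = n7 NAND n6 = 0 NAND 1 = 1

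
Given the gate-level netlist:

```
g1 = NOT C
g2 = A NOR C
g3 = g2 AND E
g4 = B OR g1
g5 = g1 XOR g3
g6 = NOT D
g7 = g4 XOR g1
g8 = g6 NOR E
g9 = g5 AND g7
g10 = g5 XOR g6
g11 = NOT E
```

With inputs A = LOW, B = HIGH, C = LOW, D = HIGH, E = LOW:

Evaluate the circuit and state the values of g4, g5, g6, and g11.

g1 = NOT C = NOT LOW = HIGH
g2 = A NOR C = LOW NOR LOW = HIGH
g3 = g2 AND E = HIGH AND LOW = LOW
g4 = B OR g1 = HIGH OR HIGH = HIGH
g5 = g1 XOR g3 = HIGH XOR LOW = HIGH
g6 = NOT D = NOT HIGH = LOW
g11 = NOT E = NOT LOW = HIGH

g4 = HIGH, g5 = HIGH, g6 = LOW, g11 = HIGH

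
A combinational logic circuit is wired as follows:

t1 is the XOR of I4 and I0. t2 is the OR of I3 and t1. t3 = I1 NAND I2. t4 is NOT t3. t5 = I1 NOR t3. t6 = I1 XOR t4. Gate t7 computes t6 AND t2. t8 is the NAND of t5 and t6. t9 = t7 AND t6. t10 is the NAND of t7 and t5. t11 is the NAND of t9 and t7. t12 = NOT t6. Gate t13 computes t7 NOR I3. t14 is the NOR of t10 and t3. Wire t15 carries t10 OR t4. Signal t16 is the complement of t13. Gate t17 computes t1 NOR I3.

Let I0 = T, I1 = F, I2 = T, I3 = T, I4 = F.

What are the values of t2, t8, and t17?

t1 = I4 XOR I0 = F XOR T = T
t2 = I3 OR t1 = T OR T = T
t3 = I1 NAND I2 = F NAND T = T
t4 = NOT t3 = NOT T = F
t5 = I1 NOR t3 = F NOR T = F
t6 = I1 XOR t4 = F XOR F = F
t8 = t5 NAND t6 = F NAND F = T
t17 = t1 NOR I3 = T NOR T = F

t2 = T; t8 = T; t17 = F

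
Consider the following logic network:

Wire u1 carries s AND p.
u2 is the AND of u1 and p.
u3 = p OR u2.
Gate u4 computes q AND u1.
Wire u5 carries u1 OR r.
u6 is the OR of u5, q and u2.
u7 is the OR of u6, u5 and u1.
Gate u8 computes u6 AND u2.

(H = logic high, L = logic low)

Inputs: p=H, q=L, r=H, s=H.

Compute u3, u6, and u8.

u1 = s AND p = H AND H = H
u2 = u1 AND p = H AND H = H
u3 = p OR u2 = H OR H = H
u5 = u1 OR r = H OR H = H
u6 = u5 OR q OR u2 = H OR L OR H = H
u8 = u6 AND u2 = H AND H = H

u3 = H; u6 = H; u8 = H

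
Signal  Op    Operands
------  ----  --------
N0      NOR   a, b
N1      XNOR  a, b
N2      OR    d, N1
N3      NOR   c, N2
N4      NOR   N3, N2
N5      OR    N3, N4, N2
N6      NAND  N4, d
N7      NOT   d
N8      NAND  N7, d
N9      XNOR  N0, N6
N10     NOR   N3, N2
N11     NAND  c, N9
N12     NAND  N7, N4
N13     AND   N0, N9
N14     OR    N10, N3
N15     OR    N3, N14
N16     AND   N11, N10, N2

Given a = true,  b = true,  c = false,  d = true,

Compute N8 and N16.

N0 = a NOR b = true NOR true = false
N1 = a XNOR b = true XNOR true = true
N2 = d OR N1 = true OR true = true
N3 = c NOR N2 = false NOR true = false
N4 = N3 NOR N2 = false NOR true = false
N6 = N4 NAND d = false NAND true = true
N7 = NOT d = NOT true = false
N8 = N7 NAND d = false NAND true = true
N9 = N0 XNOR N6 = false XNOR true = false
N10 = N3 NOR N2 = false NOR true = false
N11 = c NAND N9 = false NAND false = true
N16 = N11 AND N10 AND N2 = true AND false AND true = false

N8 = true, N16 = false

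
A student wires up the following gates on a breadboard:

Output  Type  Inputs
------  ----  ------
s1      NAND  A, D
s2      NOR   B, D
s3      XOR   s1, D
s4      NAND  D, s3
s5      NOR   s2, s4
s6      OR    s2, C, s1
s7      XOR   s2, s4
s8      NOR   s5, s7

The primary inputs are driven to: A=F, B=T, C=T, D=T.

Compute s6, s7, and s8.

s1 = A NAND D = F NAND T = T
s2 = B NOR D = T NOR T = F
s3 = s1 XOR D = T XOR T = F
s4 = D NAND s3 = T NAND F = T
s5 = s2 NOR s4 = F NOR T = F
s6 = s2 OR C OR s1 = F OR T OR T = T
s7 = s2 XOR s4 = F XOR T = T
s8 = s5 NOR s7 = F NOR T = F

s6 = T  s7 = T  s8 = F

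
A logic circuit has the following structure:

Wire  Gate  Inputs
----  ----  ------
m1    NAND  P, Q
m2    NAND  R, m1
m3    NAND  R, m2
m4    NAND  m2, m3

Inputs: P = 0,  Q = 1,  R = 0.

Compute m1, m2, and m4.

m1 = 1, m2 = 1, m4 = 0

m1 = P NAND Q = 0 NAND 1 = 1
m2 = R NAND m1 = 0 NAND 1 = 1
m3 = R NAND m2 = 0 NAND 1 = 1
m4 = m2 NAND m3 = 1 NAND 1 = 0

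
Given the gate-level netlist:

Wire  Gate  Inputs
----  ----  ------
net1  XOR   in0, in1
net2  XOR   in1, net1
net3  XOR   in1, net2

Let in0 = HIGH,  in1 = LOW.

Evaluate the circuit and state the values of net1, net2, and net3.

net1 = HIGH, net2 = HIGH, net3 = HIGH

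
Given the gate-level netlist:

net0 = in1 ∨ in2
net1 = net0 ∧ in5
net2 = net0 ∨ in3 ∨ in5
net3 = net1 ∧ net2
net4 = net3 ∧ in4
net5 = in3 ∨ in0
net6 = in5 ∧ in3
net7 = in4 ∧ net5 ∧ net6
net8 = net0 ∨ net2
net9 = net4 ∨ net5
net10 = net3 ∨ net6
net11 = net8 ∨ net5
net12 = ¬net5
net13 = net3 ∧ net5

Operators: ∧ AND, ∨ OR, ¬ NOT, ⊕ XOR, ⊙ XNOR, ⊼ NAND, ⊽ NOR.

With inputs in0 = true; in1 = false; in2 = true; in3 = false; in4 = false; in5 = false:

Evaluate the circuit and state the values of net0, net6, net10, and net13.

net0 = in1 OR in2 = false OR true = true
net1 = net0 AND in5 = true AND false = false
net2 = net0 OR in3 OR in5 = true OR false OR false = true
net3 = net1 AND net2 = false AND true = false
net5 = in3 OR in0 = false OR true = true
net6 = in5 AND in3 = false AND false = false
net10 = net3 OR net6 = false OR false = false
net13 = net3 AND net5 = false AND true = false

net0 = true; net6 = false; net10 = false; net13 = false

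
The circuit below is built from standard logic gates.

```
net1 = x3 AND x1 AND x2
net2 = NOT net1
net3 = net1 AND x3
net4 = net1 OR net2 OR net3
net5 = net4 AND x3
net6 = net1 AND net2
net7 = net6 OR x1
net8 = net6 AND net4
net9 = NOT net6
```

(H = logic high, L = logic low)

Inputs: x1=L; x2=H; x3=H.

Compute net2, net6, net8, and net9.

net1 = x3 AND x1 AND x2 = H AND L AND H = L
net2 = NOT net1 = NOT L = H
net3 = net1 AND x3 = L AND H = L
net4 = net1 OR net2 OR net3 = L OR H OR L = H
net6 = net1 AND net2 = L AND H = L
net8 = net6 AND net4 = L AND H = L
net9 = NOT net6 = NOT L = H

net2 = H, net6 = L, net8 = L, net9 = H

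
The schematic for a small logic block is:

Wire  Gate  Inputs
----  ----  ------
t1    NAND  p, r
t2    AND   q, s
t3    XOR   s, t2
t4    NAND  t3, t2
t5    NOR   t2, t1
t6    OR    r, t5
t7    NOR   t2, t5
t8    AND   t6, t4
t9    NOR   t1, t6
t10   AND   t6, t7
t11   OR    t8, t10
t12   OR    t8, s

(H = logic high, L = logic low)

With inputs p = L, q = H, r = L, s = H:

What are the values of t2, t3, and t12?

t2 = H  t3 = L  t12 = H

t1 = p NAND r = L NAND L = H
t2 = q AND s = H AND H = H
t3 = s XOR t2 = H XOR H = L
t4 = t3 NAND t2 = L NAND H = H
t5 = t2 NOR t1 = H NOR H = L
t6 = r OR t5 = L OR L = L
t8 = t6 AND t4 = L AND H = L
t12 = t8 OR s = L OR H = H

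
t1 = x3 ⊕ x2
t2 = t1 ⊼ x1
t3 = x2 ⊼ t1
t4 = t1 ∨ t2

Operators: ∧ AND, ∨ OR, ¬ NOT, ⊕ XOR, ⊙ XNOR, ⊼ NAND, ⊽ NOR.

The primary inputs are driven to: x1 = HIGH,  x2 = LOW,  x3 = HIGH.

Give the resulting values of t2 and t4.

t2 = LOW, t4 = HIGH

t1 = x3 XOR x2 = HIGH XOR LOW = HIGH
t2 = t1 NAND x1 = HIGH NAND HIGH = LOW
t4 = t1 OR t2 = HIGH OR LOW = HIGH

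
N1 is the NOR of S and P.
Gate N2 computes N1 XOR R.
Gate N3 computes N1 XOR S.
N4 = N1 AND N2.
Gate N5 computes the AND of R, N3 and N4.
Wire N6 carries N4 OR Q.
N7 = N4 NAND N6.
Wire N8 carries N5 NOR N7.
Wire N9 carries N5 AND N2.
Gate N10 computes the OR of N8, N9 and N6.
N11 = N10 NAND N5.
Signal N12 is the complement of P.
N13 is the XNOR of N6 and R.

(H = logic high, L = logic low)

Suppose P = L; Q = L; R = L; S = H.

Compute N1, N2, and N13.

N1 = L; N2 = L; N13 = H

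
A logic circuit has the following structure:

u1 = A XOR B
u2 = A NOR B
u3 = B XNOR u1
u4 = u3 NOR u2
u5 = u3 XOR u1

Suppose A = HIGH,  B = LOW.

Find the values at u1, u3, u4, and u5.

u1 = A XOR B = HIGH XOR LOW = HIGH
u2 = A NOR B = HIGH NOR LOW = LOW
u3 = B XNOR u1 = LOW XNOR HIGH = LOW
u4 = u3 NOR u2 = LOW NOR LOW = HIGH
u5 = u3 XOR u1 = LOW XOR HIGH = HIGH

u1 = HIGH, u3 = LOW, u4 = HIGH, u5 = HIGH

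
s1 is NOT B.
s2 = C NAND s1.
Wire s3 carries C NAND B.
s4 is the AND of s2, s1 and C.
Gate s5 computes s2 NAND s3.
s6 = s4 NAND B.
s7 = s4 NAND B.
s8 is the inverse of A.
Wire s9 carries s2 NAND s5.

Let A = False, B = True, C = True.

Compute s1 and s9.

s1 = False, s9 = False

s1 = NOT B = NOT True = False
s2 = C NAND s1 = True NAND False = True
s3 = C NAND B = True NAND True = False
s5 = s2 NAND s3 = True NAND False = True
s9 = s2 NAND s5 = True NAND True = False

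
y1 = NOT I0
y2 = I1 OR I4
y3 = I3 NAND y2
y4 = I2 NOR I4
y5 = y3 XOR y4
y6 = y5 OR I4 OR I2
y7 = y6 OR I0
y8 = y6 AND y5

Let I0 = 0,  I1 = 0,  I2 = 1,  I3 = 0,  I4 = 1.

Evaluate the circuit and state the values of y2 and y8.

y2 = I1 OR I4 = 0 OR 1 = 1
y3 = I3 NAND y2 = 0 NAND 1 = 1
y4 = I2 NOR I4 = 1 NOR 1 = 0
y5 = y3 XOR y4 = 1 XOR 0 = 1
y6 = y5 OR I4 OR I2 = 1 OR 1 OR 1 = 1
y8 = y6 AND y5 = 1 AND 1 = 1

y2 = 1; y8 = 1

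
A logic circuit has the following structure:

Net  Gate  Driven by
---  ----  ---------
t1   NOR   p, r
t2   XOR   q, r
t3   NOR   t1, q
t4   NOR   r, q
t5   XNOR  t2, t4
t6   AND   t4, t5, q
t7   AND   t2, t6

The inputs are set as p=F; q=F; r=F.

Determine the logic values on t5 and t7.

t5 = F; t7 = F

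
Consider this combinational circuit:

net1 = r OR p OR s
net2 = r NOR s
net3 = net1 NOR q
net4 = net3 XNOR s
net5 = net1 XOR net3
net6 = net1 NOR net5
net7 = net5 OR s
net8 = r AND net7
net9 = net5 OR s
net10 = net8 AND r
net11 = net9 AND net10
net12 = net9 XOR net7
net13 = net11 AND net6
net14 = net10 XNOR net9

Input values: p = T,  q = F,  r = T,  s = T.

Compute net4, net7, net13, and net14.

net4 = F; net7 = T; net13 = F; net14 = T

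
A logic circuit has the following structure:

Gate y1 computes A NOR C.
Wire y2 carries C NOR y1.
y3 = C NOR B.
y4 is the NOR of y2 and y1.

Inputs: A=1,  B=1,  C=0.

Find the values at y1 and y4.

y1 = 0; y4 = 0

y1 = A NOR C = 1 NOR 0 = 0
y2 = C NOR y1 = 0 NOR 0 = 1
y4 = y2 NOR y1 = 1 NOR 0 = 0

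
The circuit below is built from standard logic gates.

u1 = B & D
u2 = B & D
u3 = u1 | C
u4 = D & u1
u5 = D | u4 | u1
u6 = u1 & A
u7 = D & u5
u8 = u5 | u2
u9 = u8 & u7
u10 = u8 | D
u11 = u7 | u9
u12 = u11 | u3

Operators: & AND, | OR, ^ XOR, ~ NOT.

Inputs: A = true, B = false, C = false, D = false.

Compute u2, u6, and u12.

u2 = false, u6 = false, u12 = false

u1 = B AND D = false AND false = false
u2 = B AND D = false AND false = false
u3 = u1 OR C = false OR false = false
u4 = D AND u1 = false AND false = false
u5 = D OR u4 OR u1 = false OR false OR false = false
u6 = u1 AND A = false AND true = false
u7 = D AND u5 = false AND false = false
u8 = u5 OR u2 = false OR false = false
u9 = u8 AND u7 = false AND false = false
u11 = u7 OR u9 = false OR false = false
u12 = u11 OR u3 = false OR false = false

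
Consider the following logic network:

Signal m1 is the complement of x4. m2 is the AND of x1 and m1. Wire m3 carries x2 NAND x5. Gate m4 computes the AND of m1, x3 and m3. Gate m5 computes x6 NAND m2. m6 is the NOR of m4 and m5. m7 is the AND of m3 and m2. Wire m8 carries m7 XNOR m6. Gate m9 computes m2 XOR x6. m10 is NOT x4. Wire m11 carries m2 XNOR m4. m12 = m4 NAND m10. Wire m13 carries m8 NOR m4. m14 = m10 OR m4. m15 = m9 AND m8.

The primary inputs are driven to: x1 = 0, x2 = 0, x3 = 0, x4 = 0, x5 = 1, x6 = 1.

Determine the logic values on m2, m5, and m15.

m1 = NOT x4 = NOT 0 = 1
m2 = x1 AND m1 = 0 AND 1 = 0
m3 = x2 NAND x5 = 0 NAND 1 = 1
m4 = m1 AND x3 AND m3 = 1 AND 0 AND 1 = 0
m5 = x6 NAND m2 = 1 NAND 0 = 1
m6 = m4 NOR m5 = 0 NOR 1 = 0
m7 = m3 AND m2 = 1 AND 0 = 0
m8 = m7 XNOR m6 = 0 XNOR 0 = 1
m9 = m2 XOR x6 = 0 XOR 1 = 1
m15 = m9 AND m8 = 1 AND 1 = 1

m2 = 0  m5 = 1  m15 = 1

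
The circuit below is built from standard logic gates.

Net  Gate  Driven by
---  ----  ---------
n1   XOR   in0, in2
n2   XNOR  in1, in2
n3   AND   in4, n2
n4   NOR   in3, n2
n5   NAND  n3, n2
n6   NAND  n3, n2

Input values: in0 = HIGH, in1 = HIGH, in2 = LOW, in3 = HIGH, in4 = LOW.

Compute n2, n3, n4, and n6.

n2 = LOW, n3 = LOW, n4 = LOW, n6 = HIGH

n2 = in1 XNOR in2 = HIGH XNOR LOW = LOW
n3 = in4 AND n2 = LOW AND LOW = LOW
n4 = in3 NOR n2 = HIGH NOR LOW = LOW
n6 = n3 NAND n2 = LOW NAND LOW = HIGH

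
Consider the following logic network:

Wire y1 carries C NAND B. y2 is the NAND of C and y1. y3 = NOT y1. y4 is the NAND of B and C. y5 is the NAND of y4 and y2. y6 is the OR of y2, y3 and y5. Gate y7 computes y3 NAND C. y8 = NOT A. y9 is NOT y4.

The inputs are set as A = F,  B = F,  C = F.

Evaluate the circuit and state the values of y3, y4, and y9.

y1 = C NAND B = F NAND F = T
y3 = NOT y1 = NOT T = F
y4 = B NAND C = F NAND F = T
y9 = NOT y4 = NOT T = F

y3 = F, y4 = T, y9 = F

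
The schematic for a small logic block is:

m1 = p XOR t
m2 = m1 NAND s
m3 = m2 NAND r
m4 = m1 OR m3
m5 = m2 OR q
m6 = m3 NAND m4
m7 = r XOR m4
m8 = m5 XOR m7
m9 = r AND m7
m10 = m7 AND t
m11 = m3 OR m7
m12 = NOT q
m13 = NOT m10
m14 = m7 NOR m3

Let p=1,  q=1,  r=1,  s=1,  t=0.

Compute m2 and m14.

m2 = 0, m14 = 0

m1 = p XOR t = 1 XOR 0 = 1
m2 = m1 NAND s = 1 NAND 1 = 0
m3 = m2 NAND r = 0 NAND 1 = 1
m4 = m1 OR m3 = 1 OR 1 = 1
m7 = r XOR m4 = 1 XOR 1 = 0
m14 = m7 NOR m3 = 0 NOR 1 = 0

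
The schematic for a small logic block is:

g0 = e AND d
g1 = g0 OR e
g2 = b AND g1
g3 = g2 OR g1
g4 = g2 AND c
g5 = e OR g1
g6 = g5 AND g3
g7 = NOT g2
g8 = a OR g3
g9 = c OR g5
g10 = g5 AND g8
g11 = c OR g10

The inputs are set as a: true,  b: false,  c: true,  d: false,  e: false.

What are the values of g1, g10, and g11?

g1 = false; g10 = false; g11 = true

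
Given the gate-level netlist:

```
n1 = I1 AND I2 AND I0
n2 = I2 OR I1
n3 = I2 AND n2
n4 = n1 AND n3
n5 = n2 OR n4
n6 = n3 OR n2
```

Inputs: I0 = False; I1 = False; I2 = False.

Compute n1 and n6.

n1 = False, n6 = False

n1 = I1 AND I2 AND I0 = False AND False AND False = False
n2 = I2 OR I1 = False OR False = False
n3 = I2 AND n2 = False AND False = False
n6 = n3 OR n2 = False OR False = False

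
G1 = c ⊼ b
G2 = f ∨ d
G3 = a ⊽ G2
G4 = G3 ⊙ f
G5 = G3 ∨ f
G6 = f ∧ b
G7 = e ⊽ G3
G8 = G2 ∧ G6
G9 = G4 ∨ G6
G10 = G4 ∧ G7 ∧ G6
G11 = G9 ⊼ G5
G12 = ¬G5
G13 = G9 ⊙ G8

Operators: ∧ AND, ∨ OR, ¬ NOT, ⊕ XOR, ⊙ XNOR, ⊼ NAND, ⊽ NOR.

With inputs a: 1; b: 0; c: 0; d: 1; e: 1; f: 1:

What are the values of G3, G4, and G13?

G3 = 0  G4 = 0  G13 = 1

G2 = f OR d = 1 OR 1 = 1
G3 = a NOR G2 = 1 NOR 1 = 0
G4 = G3 XNOR f = 0 XNOR 1 = 0
G6 = f AND b = 1 AND 0 = 0
G8 = G2 AND G6 = 1 AND 0 = 0
G9 = G4 OR G6 = 0 OR 0 = 0
G13 = G9 XNOR G8 = 0 XNOR 0 = 1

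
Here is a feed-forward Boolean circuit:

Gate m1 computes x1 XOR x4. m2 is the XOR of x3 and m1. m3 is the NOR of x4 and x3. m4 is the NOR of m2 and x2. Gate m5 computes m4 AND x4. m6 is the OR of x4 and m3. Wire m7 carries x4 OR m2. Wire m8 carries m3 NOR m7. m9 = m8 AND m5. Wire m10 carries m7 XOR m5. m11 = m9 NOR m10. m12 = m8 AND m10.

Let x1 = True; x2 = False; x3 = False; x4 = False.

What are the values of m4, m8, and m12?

m1 = x1 XOR x4 = True XOR False = True
m2 = x3 XOR m1 = False XOR True = True
m3 = x4 NOR x3 = False NOR False = True
m4 = m2 NOR x2 = True NOR False = False
m5 = m4 AND x4 = False AND False = False
m7 = x4 OR m2 = False OR True = True
m8 = m3 NOR m7 = True NOR True = False
m10 = m7 XOR m5 = True XOR False = True
m12 = m8 AND m10 = False AND True = False

m4 = False  m8 = False  m12 = False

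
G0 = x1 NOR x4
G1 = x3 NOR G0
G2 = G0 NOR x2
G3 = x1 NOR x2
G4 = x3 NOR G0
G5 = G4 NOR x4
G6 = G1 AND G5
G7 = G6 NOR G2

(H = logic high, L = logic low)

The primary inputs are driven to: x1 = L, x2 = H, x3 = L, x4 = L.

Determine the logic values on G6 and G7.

G6 = L  G7 = H

G0 = x1 NOR x4 = L NOR L = H
G1 = x3 NOR G0 = L NOR H = L
G2 = G0 NOR x2 = H NOR H = L
G4 = x3 NOR G0 = L NOR H = L
G5 = G4 NOR x4 = L NOR L = H
G6 = G1 AND G5 = L AND H = L
G7 = G6 NOR G2 = L NOR L = H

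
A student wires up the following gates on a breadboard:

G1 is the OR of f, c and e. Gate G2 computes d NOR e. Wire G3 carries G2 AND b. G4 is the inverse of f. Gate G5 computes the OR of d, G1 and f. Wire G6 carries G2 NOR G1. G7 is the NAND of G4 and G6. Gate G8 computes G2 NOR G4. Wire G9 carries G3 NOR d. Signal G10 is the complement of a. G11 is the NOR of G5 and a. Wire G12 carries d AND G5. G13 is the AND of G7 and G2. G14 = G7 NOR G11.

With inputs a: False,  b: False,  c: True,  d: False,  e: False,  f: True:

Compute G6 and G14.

G1 = f OR c OR e = True OR True OR False = True
G2 = d NOR e = False NOR False = True
G4 = NOT f = NOT True = False
G5 = d OR G1 OR f = False OR True OR True = True
G6 = G2 NOR G1 = True NOR True = False
G7 = G4 NAND G6 = False NAND False = True
G11 = G5 NOR a = True NOR False = False
G14 = G7 NOR G11 = True NOR False = False

G6 = False  G14 = False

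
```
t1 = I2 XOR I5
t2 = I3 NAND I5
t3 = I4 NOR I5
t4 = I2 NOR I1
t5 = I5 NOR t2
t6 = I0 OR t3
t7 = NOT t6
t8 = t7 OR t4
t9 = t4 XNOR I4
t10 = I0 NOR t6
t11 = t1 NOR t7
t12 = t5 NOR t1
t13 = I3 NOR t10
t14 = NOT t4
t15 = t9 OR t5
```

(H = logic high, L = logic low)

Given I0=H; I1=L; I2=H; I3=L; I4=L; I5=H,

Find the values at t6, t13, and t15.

t2 = I3 NAND I5 = L NAND H = H
t3 = I4 NOR I5 = L NOR H = L
t4 = I2 NOR I1 = H NOR L = L
t5 = I5 NOR t2 = H NOR H = L
t6 = I0 OR t3 = H OR L = H
t9 = t4 XNOR I4 = L XNOR L = H
t10 = I0 NOR t6 = H NOR H = L
t13 = I3 NOR t10 = L NOR L = H
t15 = t9 OR t5 = H OR L = H

t6 = H, t13 = H, t15 = H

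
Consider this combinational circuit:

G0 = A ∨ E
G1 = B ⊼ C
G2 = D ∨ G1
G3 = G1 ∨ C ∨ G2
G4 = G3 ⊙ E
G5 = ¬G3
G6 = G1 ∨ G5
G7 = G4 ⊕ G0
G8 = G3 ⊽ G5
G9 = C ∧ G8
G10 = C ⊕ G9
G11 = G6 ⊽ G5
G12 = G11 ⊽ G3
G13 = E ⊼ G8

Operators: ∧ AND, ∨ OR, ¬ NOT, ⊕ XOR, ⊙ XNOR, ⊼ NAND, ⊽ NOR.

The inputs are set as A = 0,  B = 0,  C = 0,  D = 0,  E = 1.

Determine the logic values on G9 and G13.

G1 = B NAND C = 0 NAND 0 = 1
G2 = D OR G1 = 0 OR 1 = 1
G3 = G1 OR C OR G2 = 1 OR 0 OR 1 = 1
G5 = NOT G3 = NOT 1 = 0
G8 = G3 NOR G5 = 1 NOR 0 = 0
G9 = C AND G8 = 0 AND 0 = 0
G13 = E NAND G8 = 1 NAND 0 = 1

G9 = 0; G13 = 1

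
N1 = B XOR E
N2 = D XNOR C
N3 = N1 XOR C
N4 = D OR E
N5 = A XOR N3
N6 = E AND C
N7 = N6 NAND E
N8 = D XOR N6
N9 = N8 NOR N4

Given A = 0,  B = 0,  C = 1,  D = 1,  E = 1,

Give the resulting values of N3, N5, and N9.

N3 = 0, N5 = 0, N9 = 0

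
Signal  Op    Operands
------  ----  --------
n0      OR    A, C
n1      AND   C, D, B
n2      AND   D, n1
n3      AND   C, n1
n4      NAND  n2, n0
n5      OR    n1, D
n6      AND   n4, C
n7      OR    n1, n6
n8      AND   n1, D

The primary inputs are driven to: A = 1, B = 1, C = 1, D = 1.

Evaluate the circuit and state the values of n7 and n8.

n0 = A OR C = 1 OR 1 = 1
n1 = C AND D AND B = 1 AND 1 AND 1 = 1
n2 = D AND n1 = 1 AND 1 = 1
n4 = n2 NAND n0 = 1 NAND 1 = 0
n6 = n4 AND C = 0 AND 1 = 0
n7 = n1 OR n6 = 1 OR 0 = 1
n8 = n1 AND D = 1 AND 1 = 1

n7 = 1, n8 = 1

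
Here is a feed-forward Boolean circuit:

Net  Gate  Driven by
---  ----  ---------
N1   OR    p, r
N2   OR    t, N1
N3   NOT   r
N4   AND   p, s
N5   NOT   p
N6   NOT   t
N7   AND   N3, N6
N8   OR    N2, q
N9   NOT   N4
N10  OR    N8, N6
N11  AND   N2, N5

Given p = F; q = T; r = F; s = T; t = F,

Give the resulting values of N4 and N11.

N1 = p OR r = F OR F = F
N2 = t OR N1 = F OR F = F
N4 = p AND s = F AND T = F
N5 = NOT p = NOT F = T
N11 = N2 AND N5 = F AND T = F

N4 = F; N11 = F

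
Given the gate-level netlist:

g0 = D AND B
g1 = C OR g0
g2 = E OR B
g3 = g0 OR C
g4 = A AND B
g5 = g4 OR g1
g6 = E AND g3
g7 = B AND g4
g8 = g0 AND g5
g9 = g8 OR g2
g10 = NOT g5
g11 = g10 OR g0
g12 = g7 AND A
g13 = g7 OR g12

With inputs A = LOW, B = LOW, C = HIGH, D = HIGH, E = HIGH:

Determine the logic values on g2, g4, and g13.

g2 = HIGH; g4 = LOW; g13 = LOW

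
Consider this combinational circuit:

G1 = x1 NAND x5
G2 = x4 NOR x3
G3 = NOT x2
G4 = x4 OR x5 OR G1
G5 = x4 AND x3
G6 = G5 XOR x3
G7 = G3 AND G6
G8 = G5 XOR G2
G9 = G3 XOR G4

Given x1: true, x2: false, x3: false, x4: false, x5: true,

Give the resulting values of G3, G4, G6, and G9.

G3 = true, G4 = true, G6 = false, G9 = false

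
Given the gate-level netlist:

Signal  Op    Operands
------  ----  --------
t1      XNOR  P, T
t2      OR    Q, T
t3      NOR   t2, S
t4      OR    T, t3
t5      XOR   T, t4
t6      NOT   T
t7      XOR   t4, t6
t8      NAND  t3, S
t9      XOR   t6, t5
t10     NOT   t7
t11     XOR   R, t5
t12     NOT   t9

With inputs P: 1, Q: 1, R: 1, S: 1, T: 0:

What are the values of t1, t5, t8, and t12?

t1 = P XNOR T = 1 XNOR 0 = 0
t2 = Q OR T = 1 OR 0 = 1
t3 = t2 NOR S = 1 NOR 1 = 0
t4 = T OR t3 = 0 OR 0 = 0
t5 = T XOR t4 = 0 XOR 0 = 0
t6 = NOT T = NOT 0 = 1
t8 = t3 NAND S = 0 NAND 1 = 1
t9 = t6 XOR t5 = 1 XOR 0 = 1
t12 = NOT t9 = NOT 1 = 0

t1 = 0, t5 = 0, t8 = 1, t12 = 0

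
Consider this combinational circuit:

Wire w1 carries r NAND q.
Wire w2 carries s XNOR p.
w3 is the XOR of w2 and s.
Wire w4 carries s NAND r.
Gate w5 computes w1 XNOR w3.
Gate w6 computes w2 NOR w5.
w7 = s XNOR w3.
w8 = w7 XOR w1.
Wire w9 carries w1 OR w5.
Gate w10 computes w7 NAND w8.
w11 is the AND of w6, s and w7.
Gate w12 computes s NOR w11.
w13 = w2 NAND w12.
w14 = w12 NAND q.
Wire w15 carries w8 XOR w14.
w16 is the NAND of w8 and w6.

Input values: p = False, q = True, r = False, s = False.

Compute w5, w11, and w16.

w1 = r NAND q = False NAND True = True
w2 = s XNOR p = False XNOR False = True
w3 = w2 XOR s = True XOR False = True
w5 = w1 XNOR w3 = True XNOR True = True
w6 = w2 NOR w5 = True NOR True = False
w7 = s XNOR w3 = False XNOR True = False
w8 = w7 XOR w1 = False XOR True = True
w11 = w6 AND s AND w7 = False AND False AND False = False
w16 = w8 NAND w6 = True NAND False = True

w5 = True, w11 = False, w16 = True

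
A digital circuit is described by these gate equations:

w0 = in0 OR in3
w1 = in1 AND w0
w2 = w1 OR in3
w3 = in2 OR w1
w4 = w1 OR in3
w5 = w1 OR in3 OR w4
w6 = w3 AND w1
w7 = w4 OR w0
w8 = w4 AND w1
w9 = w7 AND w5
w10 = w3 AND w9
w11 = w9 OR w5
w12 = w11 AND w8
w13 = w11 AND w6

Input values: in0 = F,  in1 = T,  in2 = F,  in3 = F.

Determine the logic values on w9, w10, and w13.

w0 = in0 OR in3 = F OR F = F
w1 = in1 AND w0 = T AND F = F
w3 = in2 OR w1 = F OR F = F
w4 = w1 OR in3 = F OR F = F
w5 = w1 OR in3 OR w4 = F OR F OR F = F
w6 = w3 AND w1 = F AND F = F
w7 = w4 OR w0 = F OR F = F
w9 = w7 AND w5 = F AND F = F
w10 = w3 AND w9 = F AND F = F
w11 = w9 OR w5 = F OR F = F
w13 = w11 AND w6 = F AND F = F

w9 = F  w10 = F  w13 = F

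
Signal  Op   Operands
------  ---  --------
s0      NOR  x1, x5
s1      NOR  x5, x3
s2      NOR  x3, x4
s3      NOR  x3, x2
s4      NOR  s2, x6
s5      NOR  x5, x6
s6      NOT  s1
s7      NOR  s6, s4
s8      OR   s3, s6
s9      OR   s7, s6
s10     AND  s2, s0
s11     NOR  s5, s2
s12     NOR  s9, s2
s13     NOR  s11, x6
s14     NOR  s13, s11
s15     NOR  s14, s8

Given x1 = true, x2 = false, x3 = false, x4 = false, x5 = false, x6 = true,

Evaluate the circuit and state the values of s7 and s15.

s1 = x5 NOR x3 = false NOR false = true
s2 = x3 NOR x4 = false NOR false = true
s3 = x3 NOR x2 = false NOR false = true
s4 = s2 NOR x6 = true NOR true = false
s5 = x5 NOR x6 = false NOR true = false
s6 = NOT s1 = NOT true = false
s7 = s6 NOR s4 = false NOR false = true
s8 = s3 OR s6 = true OR false = true
s11 = s5 NOR s2 = false NOR true = false
s13 = s11 NOR x6 = false NOR true = false
s14 = s13 NOR s11 = false NOR false = true
s15 = s14 NOR s8 = true NOR true = false

s7 = true  s15 = false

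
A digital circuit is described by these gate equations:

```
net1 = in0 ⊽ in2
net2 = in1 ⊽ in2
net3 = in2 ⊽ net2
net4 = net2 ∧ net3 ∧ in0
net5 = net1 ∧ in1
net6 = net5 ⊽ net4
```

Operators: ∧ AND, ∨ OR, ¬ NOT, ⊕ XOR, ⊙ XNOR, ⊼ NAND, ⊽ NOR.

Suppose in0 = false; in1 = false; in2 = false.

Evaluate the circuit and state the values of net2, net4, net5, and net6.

net2 = true, net4 = false, net5 = false, net6 = true

net1 = in0 NOR in2 = false NOR false = true
net2 = in1 NOR in2 = false NOR false = true
net3 = in2 NOR net2 = false NOR true = false
net4 = net2 AND net3 AND in0 = true AND false AND false = false
net5 = net1 AND in1 = true AND false = false
net6 = net5 NOR net4 = false NOR false = true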